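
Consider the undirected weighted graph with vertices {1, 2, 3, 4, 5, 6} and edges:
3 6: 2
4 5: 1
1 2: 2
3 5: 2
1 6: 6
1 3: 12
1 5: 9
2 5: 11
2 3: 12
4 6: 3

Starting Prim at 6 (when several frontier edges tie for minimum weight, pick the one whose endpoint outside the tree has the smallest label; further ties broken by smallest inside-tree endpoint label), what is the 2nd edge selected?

Prim's algorithm from 6:
Step 1: cheapest edge leaving the tree is 3 6 (2); add 3.
Step 2: cheapest edge leaving the tree is 3 5 (2); add 5.
Step 3: cheapest edge leaving the tree is 4 5 (1); add 4.
Step 4: cheapest edge leaving the tree is 1 6 (6); add 1.
Step 5: cheapest edge leaving the tree is 1 2 (2); add 2.
The 2nd edge added is 3 5.

3-5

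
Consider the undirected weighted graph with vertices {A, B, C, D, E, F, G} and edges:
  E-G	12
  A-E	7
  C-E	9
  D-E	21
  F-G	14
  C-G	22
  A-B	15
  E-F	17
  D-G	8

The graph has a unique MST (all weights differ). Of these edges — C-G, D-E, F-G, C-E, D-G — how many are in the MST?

Sort edges by weight, then run Kruskal:
A-E (7): add. Components now {A,E} {B} {C} {D} {F} {G}
D-G (8): add. Components now {A,E} {B} {C} {D,G} {F}
C-E (9): add. Components now {A,C,E} {B} {D,G} {F}
E-G (12): add. Components now {A,C,D,E,G} {B} {F}
F-G (14): add. Components now {A,C,D,E,F,G} {B}
A-B (15): add. Components now {A,B,C,D,E,F,G}
MST edge set: {A-E, D-G, C-E, E-G, F-G, A-B}.
Of the listed edges, {F-G, C-E, D-G} are in the MST → 3.

3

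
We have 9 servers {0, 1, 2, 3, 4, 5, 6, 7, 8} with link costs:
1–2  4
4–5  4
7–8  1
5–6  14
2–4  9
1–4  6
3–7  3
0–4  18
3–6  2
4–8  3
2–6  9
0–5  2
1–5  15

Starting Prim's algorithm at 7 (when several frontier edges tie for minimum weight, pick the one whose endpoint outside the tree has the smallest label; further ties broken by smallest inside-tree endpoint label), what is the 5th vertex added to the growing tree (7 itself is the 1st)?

Prim's algorithm from 7:
Step 1: frontier [7–8 1, 3–7 3] → take 7–8 (1); add 8.
Step 2: frontier [3–7 3, 4–8 3] → take 3–7 (3); add 3.
Step 3: frontier [3–6 2, 4–8 3] → take 3–6 (2); add 6.
Step 4: frontier [2–6 9, 5–6 14, 4–8 3] → take 4–8 (3); add 4.
Step 5: frontier [4–5 4, 1–4 6, 2–4 9, 0–4 18, 2–6 9, 5–6 14] → take 4–5 (4); add 5.
Step 6: frontier [1–4 6, 2–4 9, 0–4 18, 0–5 2, 1–5 15, 2–6 9] → take 0–5 (2); add 0.
Step 7: frontier [1–4 6, 2–4 9, 1–5 15, 2–6 9] → take 1–4 (6); add 1.
Step 8: frontier [1–2 4, 2–4 9, 2–6 9] → take 1–2 (4); add 2.
Vertex order: 7, 8, 3, 6, 4, 5, 0, 1, 2. The 5th vertex is 4.

4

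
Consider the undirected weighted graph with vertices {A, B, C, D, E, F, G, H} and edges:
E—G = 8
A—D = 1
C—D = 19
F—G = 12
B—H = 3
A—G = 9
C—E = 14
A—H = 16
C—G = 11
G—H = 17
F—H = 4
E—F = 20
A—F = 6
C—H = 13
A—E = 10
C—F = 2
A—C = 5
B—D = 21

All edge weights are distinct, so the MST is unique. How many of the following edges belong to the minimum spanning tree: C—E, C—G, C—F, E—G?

Sort edges by weight, then run Kruskal:
A—D (1): add — endpoints in different components.
C—F (2): add — endpoints in different components.
B—H (3): add — endpoints in different components.
F—H (4): add — endpoints in different components.
A—C (5): add — endpoints in different components.
A—F (6): skip — A and F already connected.
E—G (8): add — endpoints in different components.
A—G (9): add — endpoints in different components.
MST edge set: {A—D, C—F, B—H, F—H, A—C, E—G, A—G}.
Of the listed edges, {C—F, E—G} are in the MST → 2.

2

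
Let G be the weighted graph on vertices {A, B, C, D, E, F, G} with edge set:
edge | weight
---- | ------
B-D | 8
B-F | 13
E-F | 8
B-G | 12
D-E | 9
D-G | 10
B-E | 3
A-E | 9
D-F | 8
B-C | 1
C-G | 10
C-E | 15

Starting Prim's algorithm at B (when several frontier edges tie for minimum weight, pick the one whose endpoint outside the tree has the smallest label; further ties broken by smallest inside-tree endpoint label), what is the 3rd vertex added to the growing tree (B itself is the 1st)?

Prim, starting at B.
Step 1: frontier [B-C 1, B-E 3, B-D 8, B-G 12, B-F 13] → take B-C (1); add C.
Step 2: frontier [B-E 3, B-D 8, B-G 12, B-F 13, C-G 10, C-E 15] → take B-E (3); add E.
Step 3: frontier [B-D 8, B-G 12, B-F 13, C-G 10, E-F 8, A-E 9, D-E 9] → take B-D (8); add D.
Step 4: frontier [B-G 12, B-F 13, C-G 10, D-F 8, D-G 10, E-F 8, A-E 9] → take D-F (8); add F.
Step 5: frontier [B-G 12, C-G 10, D-G 10, A-E 9] → take A-E (9); add A.
Step 6: frontier [B-G 12, C-G 10, D-G 10] → take C-G (10); add G.
Vertex order: B, C, E, D, F, A, G. The 3rd vertex is E.

E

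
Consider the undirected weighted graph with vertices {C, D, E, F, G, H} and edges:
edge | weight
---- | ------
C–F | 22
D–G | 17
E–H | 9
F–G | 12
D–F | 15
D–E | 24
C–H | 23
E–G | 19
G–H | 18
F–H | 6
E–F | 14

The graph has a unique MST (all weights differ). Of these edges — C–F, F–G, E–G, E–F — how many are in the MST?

Kruskal's algorithm — process edges by increasing weight (ties by edge label):
F–H (6): add. Components now {C} {D} {E} {F,H} {G}
E–H (9): add. Components now {C} {D} {E,F,H} {G}
F–G (12): add. Components now {C} {D} {E,F,G,H}
E–F (14): skip — E and F already connected.
D–F (15): add. Components now {C} {D,E,F,G,H}
D–G (17): skip — D and G already connected.
G–H (18): skip — G and H already connected.
E–G (19): skip — E and G already connected.
C–F (22): add. Components now {C,D,E,F,G,H}
MST edge set: {F–H, E–H, F–G, D–F, C–F}.
Of the listed edges, {C–F, F–G} are in the MST → 2.

2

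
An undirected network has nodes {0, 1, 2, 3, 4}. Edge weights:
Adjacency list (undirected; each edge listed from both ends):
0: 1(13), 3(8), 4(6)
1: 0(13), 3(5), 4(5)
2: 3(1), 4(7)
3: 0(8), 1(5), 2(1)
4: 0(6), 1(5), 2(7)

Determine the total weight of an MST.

17

Prim, starting at 1.
Step 1: cheapest edge leaving the tree is 1—3 (5); add 3.
Step 2: cheapest edge leaving the tree is 2—3 (1); add 2.
Step 3: cheapest edge leaving the tree is 1—4 (5); add 4.
Step 4: cheapest edge leaving the tree is 0—4 (6); add 0.
MST edges: 1—3, 2—3, 1—4, 0—4; total weight 5+1+5+6 = 17.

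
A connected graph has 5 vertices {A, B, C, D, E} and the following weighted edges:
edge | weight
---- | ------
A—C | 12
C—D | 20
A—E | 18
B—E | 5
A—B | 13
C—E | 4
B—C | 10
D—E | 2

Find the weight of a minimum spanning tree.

Sort edges by weight, then run Kruskal:
D—E (2): add — endpoints in different components.
C—E (4): add — endpoints in different components.
B—E (5): add — endpoints in different components.
B—C (10): skip — B and C already connected.
A—C (12): add — endpoints in different components.
MST edges: D—E, C—E, B—E, A—C; total weight 2+4+5+12 = 23.

23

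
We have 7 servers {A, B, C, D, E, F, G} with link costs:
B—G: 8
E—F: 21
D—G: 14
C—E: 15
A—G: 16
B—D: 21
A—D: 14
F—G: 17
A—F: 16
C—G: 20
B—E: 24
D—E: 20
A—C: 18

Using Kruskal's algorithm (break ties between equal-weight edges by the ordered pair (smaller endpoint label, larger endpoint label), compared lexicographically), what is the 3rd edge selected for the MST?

Kruskal: consider edges lightest-first.
B—G (8): add — endpoints in different components.
A—D (14): add — endpoints in different components.
D—G (14): add — endpoints in different components.
C—E (15): add — endpoints in different components.
A—F (16): add — endpoints in different components.
A—G (16): skip — A and G already connected.
F—G (17): skip — F and G already connected.
A—C (18): add — endpoints in different components.
The 3rd edge added is D—G.

D-G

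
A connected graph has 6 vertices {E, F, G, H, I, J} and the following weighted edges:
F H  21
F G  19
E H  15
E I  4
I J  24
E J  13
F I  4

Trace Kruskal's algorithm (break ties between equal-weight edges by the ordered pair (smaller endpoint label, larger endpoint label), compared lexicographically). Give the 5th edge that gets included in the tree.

Kruskal: consider edges lightest-first.
E I (4): add — endpoints in different components.
F I (4): add — endpoints in different components.
E J (13): add — endpoints in different components.
E H (15): add — endpoints in different components.
F G (19): add — endpoints in different components.
The 5th edge added is F G.

F-G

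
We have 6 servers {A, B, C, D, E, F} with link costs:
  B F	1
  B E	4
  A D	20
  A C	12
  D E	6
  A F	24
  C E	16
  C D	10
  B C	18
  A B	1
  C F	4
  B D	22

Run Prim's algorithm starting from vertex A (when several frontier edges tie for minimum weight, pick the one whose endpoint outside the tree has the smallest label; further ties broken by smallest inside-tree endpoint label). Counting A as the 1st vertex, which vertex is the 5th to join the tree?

E

Prim, starting at A.
Step 1: cheapest edge leaving the tree is A B (1); add B.
Step 2: cheapest edge leaving the tree is B F (1); add F.
Step 3: cheapest edge leaving the tree is C F (4); add C.
Step 4: cheapest edge leaving the tree is B E (4); add E.
Step 5: cheapest edge leaving the tree is D E (6); add D.
Vertex order: A, B, F, C, E, D. The 5th vertex is E.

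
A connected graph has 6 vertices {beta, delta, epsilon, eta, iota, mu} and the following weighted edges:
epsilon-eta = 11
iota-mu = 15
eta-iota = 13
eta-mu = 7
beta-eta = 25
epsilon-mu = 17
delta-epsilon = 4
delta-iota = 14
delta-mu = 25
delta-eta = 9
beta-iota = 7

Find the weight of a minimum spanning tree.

40

Kruskal: consider edges lightest-first.
delta-epsilon (4): add — endpoints in different components.
beta-iota (7): add — endpoints in different components.
eta-mu (7): add — endpoints in different components.
delta-eta (9): add — endpoints in different components.
epsilon-eta (11): skip — eta and epsilon already connected.
eta-iota (13): add — endpoints in different components.
MST edges: delta-epsilon, beta-iota, eta-mu, delta-eta, eta-iota; total weight 4+7+7+9+13 = 40.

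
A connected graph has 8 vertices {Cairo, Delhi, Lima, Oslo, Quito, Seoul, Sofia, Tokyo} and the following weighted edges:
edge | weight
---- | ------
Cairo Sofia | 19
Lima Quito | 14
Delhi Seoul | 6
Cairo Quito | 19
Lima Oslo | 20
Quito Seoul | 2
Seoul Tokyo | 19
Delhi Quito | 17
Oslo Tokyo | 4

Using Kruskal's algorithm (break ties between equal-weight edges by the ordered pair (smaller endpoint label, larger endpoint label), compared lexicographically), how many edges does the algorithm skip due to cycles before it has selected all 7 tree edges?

Kruskal's algorithm — process edges by increasing weight (ties by edge label):
Quito Seoul (2): add — endpoints in different components.
Oslo Tokyo (4): add — endpoints in different components.
Delhi Seoul (6): add — endpoints in different components.
Lima Quito (14): add — endpoints in different components.
Delhi Quito (17): skip — Quito and Delhi already connected.
Cairo Quito (19): add — endpoints in different components.
Cairo Sofia (19): add — endpoints in different components.
Seoul Tokyo (19): add — endpoints in different components.
Edges rejected before the tree was complete: 1.

1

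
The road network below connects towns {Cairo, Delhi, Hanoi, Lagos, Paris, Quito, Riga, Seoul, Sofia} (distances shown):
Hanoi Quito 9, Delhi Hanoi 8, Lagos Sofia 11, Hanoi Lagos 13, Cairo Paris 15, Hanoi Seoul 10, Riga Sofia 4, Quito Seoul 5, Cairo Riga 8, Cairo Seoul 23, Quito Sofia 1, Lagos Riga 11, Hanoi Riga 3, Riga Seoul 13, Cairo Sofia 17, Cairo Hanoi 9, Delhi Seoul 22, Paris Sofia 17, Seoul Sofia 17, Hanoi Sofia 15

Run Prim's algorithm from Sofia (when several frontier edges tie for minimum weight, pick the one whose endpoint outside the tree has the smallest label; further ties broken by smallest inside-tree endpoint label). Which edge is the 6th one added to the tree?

Delhi-Hanoi

Prim, starting at Sofia.
Step 1: cheapest edge leaving the tree is Quito Sofia (1); add Quito.
Step 2: cheapest edge leaving the tree is Riga Sofia (4); add Riga.
Step 3: cheapest edge leaving the tree is Hanoi Riga (3); add Hanoi.
Step 4: cheapest edge leaving the tree is Quito Seoul (5); add Seoul.
Step 5: cheapest edge leaving the tree is Cairo Riga (8); add Cairo.
Step 6: cheapest edge leaving the tree is Delhi Hanoi (8); add Delhi.
Step 7: cheapest edge leaving the tree is Lagos Riga (11); add Lagos.
Step 8: cheapest edge leaving the tree is Cairo Paris (15); add Paris.
The 6th edge added is Delhi Hanoi.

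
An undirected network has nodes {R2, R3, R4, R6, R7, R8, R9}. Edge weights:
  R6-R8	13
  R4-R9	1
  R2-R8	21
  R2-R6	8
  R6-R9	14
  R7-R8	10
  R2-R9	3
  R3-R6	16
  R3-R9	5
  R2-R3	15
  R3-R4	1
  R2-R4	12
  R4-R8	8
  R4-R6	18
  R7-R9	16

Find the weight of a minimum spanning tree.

Prim, starting at R4.
Step 1: cheapest edge leaving the tree is R3-R4 (1); add R3.
Step 2: cheapest edge leaving the tree is R4-R9 (1); add R9.
Step 3: cheapest edge leaving the tree is R2-R9 (3); add R2.
Step 4: cheapest edge leaving the tree is R2-R6 (8); add R6.
Step 5: cheapest edge leaving the tree is R4-R8 (8); add R8.
Step 6: cheapest edge leaving the tree is R7-R8 (10); add R7.
MST edges: R3-R4, R4-R9, R2-R9, R2-R6, R4-R8, R7-R8; total weight 1+1+3+8+8+10 = 31.

31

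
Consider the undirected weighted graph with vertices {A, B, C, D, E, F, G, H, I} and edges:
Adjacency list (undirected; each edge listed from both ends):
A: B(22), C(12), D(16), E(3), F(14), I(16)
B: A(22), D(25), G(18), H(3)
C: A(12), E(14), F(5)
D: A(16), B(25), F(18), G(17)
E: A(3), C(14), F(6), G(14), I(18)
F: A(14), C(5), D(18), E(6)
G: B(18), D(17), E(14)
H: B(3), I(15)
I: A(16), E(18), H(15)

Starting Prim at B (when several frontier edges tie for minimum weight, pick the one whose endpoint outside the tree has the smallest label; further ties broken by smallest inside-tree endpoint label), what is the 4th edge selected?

A-E

Prim, starting at B.
Step 1: cheapest edge leaving the tree is B–H (3); add H.
Step 2: cheapest edge leaving the tree is H–I (15); add I.
Step 3: cheapest edge leaving the tree is A–I (16); add A.
Step 4: cheapest edge leaving the tree is A–E (3); add E.
Step 5: cheapest edge leaving the tree is E–F (6); add F.
Step 6: cheapest edge leaving the tree is C–F (5); add C.
Step 7: cheapest edge leaving the tree is E–G (14); add G.
Step 8: cheapest edge leaving the tree is A–D (16); add D.
The 4th edge added is A–E.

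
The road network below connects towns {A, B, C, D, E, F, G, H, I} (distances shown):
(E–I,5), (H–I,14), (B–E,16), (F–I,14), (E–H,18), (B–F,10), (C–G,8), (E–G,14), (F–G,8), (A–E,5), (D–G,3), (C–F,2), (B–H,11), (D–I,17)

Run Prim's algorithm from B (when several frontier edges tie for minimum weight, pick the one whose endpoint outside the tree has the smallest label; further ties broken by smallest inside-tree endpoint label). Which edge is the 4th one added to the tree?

Grow the tree from B using Prim:
Step 1: cheapest edge leaving the tree is B–F (10); add F.
Step 2: cheapest edge leaving the tree is C–F (2); add C.
Step 3: cheapest edge leaving the tree is C–G (8); add G.
Step 4: cheapest edge leaving the tree is D–G (3); add D.
Step 5: cheapest edge leaving the tree is B–H (11); add H.
Step 6: cheapest edge leaving the tree is E–G (14); add E.
Step 7: cheapest edge leaving the tree is A–E (5); add A.
Step 8: cheapest edge leaving the tree is E–I (5); add I.
The 4th edge added is D–G.

D-G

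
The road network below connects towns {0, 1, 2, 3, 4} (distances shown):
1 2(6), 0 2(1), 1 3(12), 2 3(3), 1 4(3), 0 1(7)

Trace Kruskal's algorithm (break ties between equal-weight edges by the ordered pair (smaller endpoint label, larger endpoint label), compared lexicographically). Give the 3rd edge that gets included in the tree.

2-3

Kruskal: consider edges lightest-first.
0 2 (1): add. Components now {0,2} {1} {3} {4}
1 4 (3): add. Components now {0,2} {1,4} {3}
2 3 (3): add. Components now {0,2,3} {1,4}
1 2 (6): add. Components now {0,1,2,3,4}
The 3rd edge added is 2 3.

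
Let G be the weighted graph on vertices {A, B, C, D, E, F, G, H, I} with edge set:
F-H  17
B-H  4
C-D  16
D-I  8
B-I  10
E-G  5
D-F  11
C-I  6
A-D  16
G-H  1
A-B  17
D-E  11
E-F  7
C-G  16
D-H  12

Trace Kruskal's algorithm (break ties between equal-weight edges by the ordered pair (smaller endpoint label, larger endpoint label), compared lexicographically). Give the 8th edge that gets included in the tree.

Sort edges by weight, then run Kruskal:
G-H (1): add — endpoints in different components.
B-H (4): add — endpoints in different components.
E-G (5): add — endpoints in different components.
C-I (6): add — endpoints in different components.
E-F (7): add — endpoints in different components.
D-I (8): add — endpoints in different components.
B-I (10): add — endpoints in different components.
D-E (11): skip — D and E already connected.
D-F (11): skip — D and F already connected.
D-H (12): skip — D and H already connected.
A-D (16): add — endpoints in different components.
The 8th edge added is A-D.

A-D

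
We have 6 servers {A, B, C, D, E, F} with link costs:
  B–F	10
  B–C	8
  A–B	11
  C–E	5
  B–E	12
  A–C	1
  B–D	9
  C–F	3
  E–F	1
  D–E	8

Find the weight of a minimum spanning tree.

21

Sort edges by weight, then run Kruskal:
A–C (1): add — endpoints in different components.
E–F (1): add — endpoints in different components.
C–F (3): add — endpoints in different components.
C–E (5): skip — C and E already connected.
B–C (8): add — endpoints in different components.
D–E (8): add — endpoints in different components.
MST edges: A–C, E–F, C–F, B–C, D–E; total weight 1+1+3+8+8 = 21.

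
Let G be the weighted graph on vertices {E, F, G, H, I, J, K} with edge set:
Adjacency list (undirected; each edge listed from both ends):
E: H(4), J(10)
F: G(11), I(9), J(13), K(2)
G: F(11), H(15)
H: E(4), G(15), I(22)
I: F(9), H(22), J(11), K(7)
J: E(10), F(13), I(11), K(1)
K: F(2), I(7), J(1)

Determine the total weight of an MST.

35

Prim, starting at K.
Step 1: frontier [J K 1, F K 2, I K 7] → take J K (1); add J.
Step 2: frontier [E J 10, I J 11, F J 13, F K 2, I K 7] → take F K (2); add F.
Step 3: frontier [F I 9, F G 11, E J 10, I J 11, I K 7] → take I K (7); add I.
Step 4: frontier [F G 11, H I 22, E J 10] → take E J (10); add E.
Step 5: frontier [E H 4, F G 11, H I 22] → take E H (4); add H.
Step 6: frontier [F G 11, G H 15] → take F G (11); add G.
MST edges: J K, F K, I K, E J, E H, F G; total weight 1+2+7+10+4+11 = 35.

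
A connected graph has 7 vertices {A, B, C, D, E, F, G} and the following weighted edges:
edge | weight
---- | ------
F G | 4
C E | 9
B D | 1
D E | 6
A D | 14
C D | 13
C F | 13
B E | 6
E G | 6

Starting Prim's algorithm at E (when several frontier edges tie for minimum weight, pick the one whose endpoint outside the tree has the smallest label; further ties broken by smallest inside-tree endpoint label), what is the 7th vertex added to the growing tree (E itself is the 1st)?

Grow the tree from E using Prim:
Step 1: frontier [B E 6, D E 6, E G 6, C E 9] → take B E (6); add B.
Step 2: frontier [B D 1, D E 6, E G 6, C E 9] → take B D (1); add D.
Step 3: frontier [C D 13, A D 14, E G 6, C E 9] → take E G (6); add G.
Step 4: frontier [C D 13, A D 14, C E 9, F G 4] → take F G (4); add F.
Step 5: frontier [C D 13, A D 14, C E 9, C F 13] → take C E (9); add C.
Step 6: frontier [A D 14] → take A D (14); add A.
Vertex order: E, B, D, G, F, C, A. The 7th vertex is A.

A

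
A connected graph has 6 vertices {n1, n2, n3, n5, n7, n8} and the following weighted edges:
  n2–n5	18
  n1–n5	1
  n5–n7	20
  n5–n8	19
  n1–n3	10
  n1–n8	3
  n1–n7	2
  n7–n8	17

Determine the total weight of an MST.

Kruskal's algorithm — process edges by increasing weight (ties by edge label):
n1–n5 (1): add. Components now {n7} {n8} {n1,n5} {n2} {n3}
n1–n7 (2): add. Components now {n1,n5,n7} {n8} {n2} {n3}
n1–n8 (3): add. Components now {n1,n5,n7,n8} {n2} {n3}
n1–n3 (10): add. Components now {n1,n3,n5,n7,n8} {n2}
n7–n8 (17): skip — n7 and n8 already connected.
n2–n5 (18): add. Components now {n1,n2,n3,n5,n7,n8}
MST edges: n1–n5, n1–n7, n1–n8, n1–n3, n2–n5; total weight 1+2+3+10+18 = 34.

34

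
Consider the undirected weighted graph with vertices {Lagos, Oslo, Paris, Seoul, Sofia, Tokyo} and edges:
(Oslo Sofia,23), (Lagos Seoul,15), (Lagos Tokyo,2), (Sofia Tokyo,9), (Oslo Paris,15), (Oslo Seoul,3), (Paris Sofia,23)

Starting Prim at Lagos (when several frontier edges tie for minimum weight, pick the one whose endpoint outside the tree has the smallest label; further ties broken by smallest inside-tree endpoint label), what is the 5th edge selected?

Oslo-Paris

Grow the tree from Lagos using Prim:
Step 1: cheapest edge leaving the tree is Lagos Tokyo (2); add Tokyo.
Step 2: cheapest edge leaving the tree is Sofia Tokyo (9); add Sofia.
Step 3: cheapest edge leaving the tree is Lagos Seoul (15); add Seoul.
Step 4: cheapest edge leaving the tree is Oslo Seoul (3); add Oslo.
Step 5: cheapest edge leaving the tree is Oslo Paris (15); add Paris.
The 5th edge added is Oslo Paris.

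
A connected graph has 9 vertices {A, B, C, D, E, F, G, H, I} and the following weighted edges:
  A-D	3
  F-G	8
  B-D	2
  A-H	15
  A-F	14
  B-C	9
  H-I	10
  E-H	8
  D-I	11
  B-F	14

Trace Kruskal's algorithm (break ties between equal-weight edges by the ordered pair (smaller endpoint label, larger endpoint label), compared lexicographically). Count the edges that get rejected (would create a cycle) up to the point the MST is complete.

0

Kruskal's algorithm — process edges by increasing weight (ties by edge label):
B-D (2): add — endpoints in different components.
A-D (3): add — endpoints in different components.
E-H (8): add — endpoints in different components.
F-G (8): add — endpoints in different components.
B-C (9): add — endpoints in different components.
H-I (10): add — endpoints in different components.
D-I (11): add — endpoints in different components.
A-F (14): add — endpoints in different components.
Edges rejected before the tree was complete: 0.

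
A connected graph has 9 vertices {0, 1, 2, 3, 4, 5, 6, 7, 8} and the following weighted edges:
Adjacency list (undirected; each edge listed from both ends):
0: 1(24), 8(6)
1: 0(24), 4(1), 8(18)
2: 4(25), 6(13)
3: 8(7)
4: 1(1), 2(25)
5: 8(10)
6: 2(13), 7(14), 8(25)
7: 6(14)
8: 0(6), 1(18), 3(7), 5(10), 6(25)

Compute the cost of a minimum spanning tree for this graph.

Prim's algorithm from 4:
Step 1: frontier [1–4 1, 2–4 25] → take 1–4 (1); add 1.
Step 2: frontier [1–8 18, 0–1 24, 2–4 25] → take 1–8 (18); add 8.
Step 3: frontier [0–1 24, 2–4 25, 0–8 6, 3–8 7, 5–8 10, 6–8 25] → take 0–8 (6); add 0.
Step 4: frontier [2–4 25, 3–8 7, 5–8 10, 6–8 25] → take 3–8 (7); add 3.
Step 5: frontier [2–4 25, 5–8 10, 6–8 25] → take 5–8 (10); add 5.
Step 6: frontier [2–4 25, 6–8 25] → take 2–4 (25); add 2.
Step 7: frontier [2–6 13, 6–8 25] → take 2–6 (13); add 6.
Step 8: frontier [6–7 14] → take 6–7 (14); add 7.
MST edges: 1–4, 1–8, 0–8, 3–8, 5–8, 2–4, 2–6, 6–7; total weight 1+18+6+7+10+25+13+14 = 94.

94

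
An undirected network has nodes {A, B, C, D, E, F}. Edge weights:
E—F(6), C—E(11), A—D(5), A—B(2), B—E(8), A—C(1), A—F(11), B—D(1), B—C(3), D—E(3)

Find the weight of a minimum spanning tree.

13

Sort edges by weight, then run Kruskal:
A—C (1): add — endpoints in different components.
B—D (1): add — endpoints in different components.
A—B (2): add — endpoints in different components.
B—C (3): skip — B and C already connected.
D—E (3): add — endpoints in different components.
A—D (5): skip — A and D already connected.
E—F (6): add — endpoints in different components.
MST edges: A—C, B—D, A—B, D—E, E—F; total weight 1+1+2+3+6 = 13.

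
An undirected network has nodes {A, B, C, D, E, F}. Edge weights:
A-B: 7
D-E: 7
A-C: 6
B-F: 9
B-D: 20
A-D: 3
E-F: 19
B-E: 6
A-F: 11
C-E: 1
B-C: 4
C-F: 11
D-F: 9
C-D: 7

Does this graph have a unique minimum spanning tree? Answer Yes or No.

Sort edges by weight, then run Kruskal:
C-E (1): add — endpoints in different components.
A-D (3): add — endpoints in different components.
B-C (4): add — endpoints in different components.
A-C (6): add — endpoints in different components.
B-E (6): skip — B and E already connected.
A-B (7): skip — A and B already connected.
C-D (7): skip — C and D already connected.
D-E (7): skip — D and E already connected.
B-F (9): add — endpoints in different components.
Non-tree edge D-F has weight 9, equal to the heaviest edge on its tree cycle — swapping gives another MST of the same weight. Not unique.

No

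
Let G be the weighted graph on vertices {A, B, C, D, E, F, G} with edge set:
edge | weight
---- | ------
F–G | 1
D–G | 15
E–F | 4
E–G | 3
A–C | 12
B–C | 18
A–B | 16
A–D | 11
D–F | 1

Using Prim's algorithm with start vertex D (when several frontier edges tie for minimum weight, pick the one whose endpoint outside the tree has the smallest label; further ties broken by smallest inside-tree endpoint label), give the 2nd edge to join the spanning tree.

F-G

Grow the tree from D using Prim:
Step 1: frontier [D–F 1, A–D 11, D–G 15] → take D–F (1); add F.
Step 2: frontier [A–D 11, D–G 15, F–G 1, E–F 4] → take F–G (1); add G.
Step 3: frontier [A–D 11, E–F 4, E–G 3] → take E–G (3); add E.
Step 4: frontier [A–D 11] → take A–D (11); add A.
Step 5: frontier [A–C 12, A–B 16] → take A–C (12); add C.
Step 6: frontier [A–B 16, B–C 18] → take A–B (16); add B.
The 2nd edge added is F–G.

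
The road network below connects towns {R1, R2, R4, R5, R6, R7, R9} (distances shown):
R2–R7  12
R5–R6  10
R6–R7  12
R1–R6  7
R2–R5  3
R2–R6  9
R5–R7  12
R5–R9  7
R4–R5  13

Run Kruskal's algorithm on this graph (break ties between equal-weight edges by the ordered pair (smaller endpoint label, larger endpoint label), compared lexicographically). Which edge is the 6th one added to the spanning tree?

R4-R5

Kruskal's algorithm — process edges by increasing weight (ties by edge label):
R2–R5 (3): add — endpoints in different components.
R1–R6 (7): add — endpoints in different components.
R5–R9 (7): add — endpoints in different components.
R2–R6 (9): add — endpoints in different components.
R5–R6 (10): skip — R6 and R5 already connected.
R2–R7 (12): add — endpoints in different components.
R5–R7 (12): skip — R5 and R7 already connected.
R6–R7 (12): skip — R6 and R7 already connected.
R4–R5 (13): add — endpoints in different components.
The 6th edge added is R4–R5.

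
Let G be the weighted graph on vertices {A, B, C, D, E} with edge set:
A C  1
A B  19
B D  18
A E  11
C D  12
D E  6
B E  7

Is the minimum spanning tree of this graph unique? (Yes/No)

Yes

Kruskal's algorithm — process edges by increasing weight (ties by edge label):
A C (1): add — endpoints in different components.
D E (6): add — endpoints in different components.
B E (7): add — endpoints in different components.
A E (11): add — endpoints in different components.
Every non-tree edge has weight strictly greater than the heaviest edge on the tree path between its endpoints, so the MST is unique.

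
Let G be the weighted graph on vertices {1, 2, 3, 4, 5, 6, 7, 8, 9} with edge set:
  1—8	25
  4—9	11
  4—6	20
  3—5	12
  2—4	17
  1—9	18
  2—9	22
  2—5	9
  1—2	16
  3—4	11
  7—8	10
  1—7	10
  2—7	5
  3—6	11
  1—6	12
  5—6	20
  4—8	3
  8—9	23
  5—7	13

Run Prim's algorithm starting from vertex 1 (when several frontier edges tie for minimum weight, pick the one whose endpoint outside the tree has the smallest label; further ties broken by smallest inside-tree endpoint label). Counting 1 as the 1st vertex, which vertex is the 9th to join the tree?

Grow the tree from 1 using Prim:
Step 1: cheapest edge leaving the tree is 1—7 (10); add 7.
Step 2: cheapest edge leaving the tree is 2—7 (5); add 2.
Step 3: cheapest edge leaving the tree is 2—5 (9); add 5.
Step 4: cheapest edge leaving the tree is 7—8 (10); add 8.
Step 5: cheapest edge leaving the tree is 4—8 (3); add 4.
Step 6: cheapest edge leaving the tree is 3—4 (11); add 3.
Step 7: cheapest edge leaving the tree is 3—6 (11); add 6.
Step 8: cheapest edge leaving the tree is 4—9 (11); add 9.
Vertex order: 1, 7, 2, 5, 8, 4, 3, 6, 9. The 9th vertex is 9.

9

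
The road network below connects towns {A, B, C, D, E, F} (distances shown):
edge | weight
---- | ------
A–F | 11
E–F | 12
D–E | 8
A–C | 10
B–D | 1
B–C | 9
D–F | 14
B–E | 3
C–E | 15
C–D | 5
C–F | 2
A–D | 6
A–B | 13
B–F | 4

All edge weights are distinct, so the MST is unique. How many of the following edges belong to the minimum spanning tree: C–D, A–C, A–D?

Sort edges by weight, then run Kruskal:
B–D (1): add. Components now {A} {B,D} {C} {E} {F}
C–F (2): add. Components now {A} {B,D} {C,F} {E}
B–E (3): add. Components now {A} {B,D,E} {C,F}
B–F (4): add. Components now {A} {B,C,D,E,F}
C–D (5): skip — C and D already connected.
A–D (6): add. Components now {A,B,C,D,E,F}
MST edge set: {B–D, C–F, B–E, B–F, A–D}.
Of the listed edges, {A–D} are in the MST → 1.

1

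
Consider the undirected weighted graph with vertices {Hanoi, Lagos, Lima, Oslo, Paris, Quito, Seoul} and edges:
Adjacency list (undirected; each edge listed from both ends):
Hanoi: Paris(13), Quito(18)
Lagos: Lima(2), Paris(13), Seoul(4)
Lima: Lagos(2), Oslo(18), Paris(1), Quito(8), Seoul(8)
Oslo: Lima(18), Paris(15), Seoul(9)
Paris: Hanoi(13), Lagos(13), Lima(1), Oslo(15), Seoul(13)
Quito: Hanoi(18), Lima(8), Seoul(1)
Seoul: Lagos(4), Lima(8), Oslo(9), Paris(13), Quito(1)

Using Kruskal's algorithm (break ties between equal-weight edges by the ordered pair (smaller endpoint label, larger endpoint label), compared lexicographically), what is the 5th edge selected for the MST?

Kruskal's algorithm — process edges by increasing weight (ties by edge label):
Lima—Paris (1): add. Components now {Quito} {Hanoi} {Lima,Paris} {Seoul} {Oslo} {Lagos}
Quito—Seoul (1): add. Components now {Quito,Seoul} {Hanoi} {Lima,Paris} {Oslo} {Lagos}
Lagos—Lima (2): add. Components now {Quito,Seoul} {Hanoi} {Lagos,Lima,Paris} {Oslo}
Lagos—Seoul (4): add. Components now {Lagos,Lima,Paris,Quito,Seoul} {Hanoi} {Oslo}
Lima—Quito (8): skip — Quito and Lima already connected.
Lima—Seoul (8): skip — Seoul and Lima already connected.
Oslo—Seoul (9): add. Components now {Lagos,Lima,Oslo,Paris,Quito,Seoul} {Hanoi}
Hanoi—Paris (13): add. Components now {Hanoi,Lagos,Lima,Oslo,Paris,Quito,Seoul}
The 5th edge added is Oslo—Seoul.

Oslo-Seoul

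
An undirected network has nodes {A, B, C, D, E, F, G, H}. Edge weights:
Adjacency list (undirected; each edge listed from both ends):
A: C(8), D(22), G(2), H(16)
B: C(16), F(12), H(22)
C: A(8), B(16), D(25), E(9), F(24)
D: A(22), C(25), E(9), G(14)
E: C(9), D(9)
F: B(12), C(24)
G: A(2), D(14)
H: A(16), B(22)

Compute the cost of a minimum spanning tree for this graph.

72

Sort edges by weight, then run Kruskal:
A-G (2): add — endpoints in different components.
A-C (8): add — endpoints in different components.
C-E (9): add — endpoints in different components.
D-E (9): add — endpoints in different components.
B-F (12): add — endpoints in different components.
D-G (14): skip — D and G already connected.
A-H (16): add — endpoints in different components.
B-C (16): add — endpoints in different components.
MST edges: A-G, A-C, C-E, D-E, B-F, A-H, B-C; total weight 2+8+9+9+12+16+16 = 72.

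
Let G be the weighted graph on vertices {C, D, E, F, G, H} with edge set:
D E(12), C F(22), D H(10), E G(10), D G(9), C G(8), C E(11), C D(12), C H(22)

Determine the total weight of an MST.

59

Kruskal: consider edges lightest-first.
C G (8): add. Components now {C,G} {D} {E} {F} {H}
D G (9): add. Components now {C,D,G} {E} {F} {H}
D H (10): add. Components now {C,D,G,H} {E} {F}
E G (10): add. Components now {C,D,E,G,H} {F}
C E (11): skip — C and E already connected.
C D (12): skip — C and D already connected.
D E (12): skip — D and E already connected.
C F (22): add. Components now {C,D,E,F,G,H}
MST edges: C G, D G, D H, E G, C F; total weight 8+9+10+10+22 = 59.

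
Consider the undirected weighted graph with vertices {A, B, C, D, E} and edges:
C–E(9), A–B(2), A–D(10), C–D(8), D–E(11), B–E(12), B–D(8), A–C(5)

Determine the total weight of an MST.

Prim, starting at A.
Step 1: cheapest edge leaving the tree is A–B (2); add B.
Step 2: cheapest edge leaving the tree is A–C (5); add C.
Step 3: cheapest edge leaving the tree is B–D (8); add D.
Step 4: cheapest edge leaving the tree is C–E (9); add E.
MST edges: A–B, A–C, B–D, C–E; total weight 2+5+8+9 = 24.

24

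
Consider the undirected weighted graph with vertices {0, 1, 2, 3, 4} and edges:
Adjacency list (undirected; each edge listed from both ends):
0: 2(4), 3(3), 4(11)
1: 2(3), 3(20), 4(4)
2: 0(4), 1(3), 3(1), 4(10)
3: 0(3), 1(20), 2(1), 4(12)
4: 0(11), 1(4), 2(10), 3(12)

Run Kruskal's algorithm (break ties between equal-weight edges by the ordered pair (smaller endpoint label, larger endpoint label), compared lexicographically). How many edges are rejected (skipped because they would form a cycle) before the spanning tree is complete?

1

Sort edges by weight, then run Kruskal:
2 3 (1): add. Components now {0} {1} {2,3} {4}
0 3 (3): add. Components now {0,2,3} {1} {4}
1 2 (3): add. Components now {0,1,2,3} {4}
0 2 (4): skip — 0 and 2 already connected.
1 4 (4): add. Components now {0,1,2,3,4}
Edges rejected before the tree was complete: 1.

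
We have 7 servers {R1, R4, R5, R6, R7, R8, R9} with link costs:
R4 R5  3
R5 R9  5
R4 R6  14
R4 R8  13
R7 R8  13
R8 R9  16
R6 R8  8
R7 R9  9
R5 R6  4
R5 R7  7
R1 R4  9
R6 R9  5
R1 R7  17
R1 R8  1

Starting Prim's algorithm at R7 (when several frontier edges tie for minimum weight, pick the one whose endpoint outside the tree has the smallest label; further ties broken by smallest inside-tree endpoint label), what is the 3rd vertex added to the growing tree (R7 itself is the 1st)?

Grow the tree from R7 using Prim:
Step 1: cheapest edge leaving the tree is R5 R7 (7); add R5.
Step 2: cheapest edge leaving the tree is R4 R5 (3); add R4.
Step 3: cheapest edge leaving the tree is R5 R6 (4); add R6.
Step 4: cheapest edge leaving the tree is R5 R9 (5); add R9.
Step 5: cheapest edge leaving the tree is R6 R8 (8); add R8.
Step 6: cheapest edge leaving the tree is R1 R8 (1); add R1.
Vertex order: R7, R5, R4, R6, R9, R8, R1. The 3rd vertex is R4.

R4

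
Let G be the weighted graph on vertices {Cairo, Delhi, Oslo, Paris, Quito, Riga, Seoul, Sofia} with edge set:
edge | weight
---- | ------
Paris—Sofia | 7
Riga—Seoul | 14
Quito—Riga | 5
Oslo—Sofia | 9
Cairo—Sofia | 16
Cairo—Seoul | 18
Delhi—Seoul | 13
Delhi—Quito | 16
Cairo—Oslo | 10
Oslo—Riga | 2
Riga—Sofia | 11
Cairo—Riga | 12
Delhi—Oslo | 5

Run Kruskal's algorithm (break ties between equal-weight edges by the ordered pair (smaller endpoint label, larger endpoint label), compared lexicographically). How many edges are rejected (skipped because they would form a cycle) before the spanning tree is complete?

2

Kruskal's algorithm — process edges by increasing weight (ties by edge label):
Oslo—Riga (2): add — endpoints in different components.
Delhi—Oslo (5): add — endpoints in different components.
Quito—Riga (5): add — endpoints in different components.
Paris—Sofia (7): add — endpoints in different components.
Oslo—Sofia (9): add — endpoints in different components.
Cairo—Oslo (10): add — endpoints in different components.
Riga—Sofia (11): skip — Riga and Sofia already connected.
Cairo—Riga (12): skip — Cairo and Riga already connected.
Delhi—Seoul (13): add — endpoints in different components.
Edges rejected before the tree was complete: 2.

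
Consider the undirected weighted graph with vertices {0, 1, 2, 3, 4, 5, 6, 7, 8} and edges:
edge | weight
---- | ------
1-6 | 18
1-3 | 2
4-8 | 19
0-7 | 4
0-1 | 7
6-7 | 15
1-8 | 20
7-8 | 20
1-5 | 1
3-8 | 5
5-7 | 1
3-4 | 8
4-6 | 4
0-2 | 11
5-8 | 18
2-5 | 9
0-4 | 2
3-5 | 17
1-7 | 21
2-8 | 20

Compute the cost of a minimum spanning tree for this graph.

28

Kruskal: consider edges lightest-first.
1-5 (1): add — endpoints in different components.
5-7 (1): add — endpoints in different components.
0-4 (2): add — endpoints in different components.
1-3 (2): add — endpoints in different components.
0-7 (4): add — endpoints in different components.
4-6 (4): add — endpoints in different components.
3-8 (5): add — endpoints in different components.
0-1 (7): skip — 0 and 1 already connected.
3-4 (8): skip — 3 and 4 already connected.
2-5 (9): add — endpoints in different components.
MST edges: 1-5, 5-7, 0-4, 1-3, 0-7, 4-6, 3-8, 2-5; total weight 1+1+2+2+4+4+5+9 = 28.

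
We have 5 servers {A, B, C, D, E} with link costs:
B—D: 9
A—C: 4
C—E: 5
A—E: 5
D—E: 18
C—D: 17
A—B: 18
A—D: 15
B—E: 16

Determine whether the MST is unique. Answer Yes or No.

Sort edges by weight, then run Kruskal:
A—C (4): add — endpoints in different components.
A—E (5): add — endpoints in different components.
C—E (5): skip — C and E already connected.
B—D (9): add — endpoints in different components.
A—D (15): add — endpoints in different components.
Non-tree edge C—E has weight 5, equal to the heaviest edge on its tree cycle — swapping gives another MST of the same weight. Not unique.

No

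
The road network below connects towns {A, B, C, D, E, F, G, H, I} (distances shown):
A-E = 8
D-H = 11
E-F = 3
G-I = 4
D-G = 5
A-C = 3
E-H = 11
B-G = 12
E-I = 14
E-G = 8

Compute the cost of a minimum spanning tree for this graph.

Prim's algorithm from F:
Step 1: frontier [E-F 3] → take E-F (3); add E.
Step 2: frontier [A-E 8, E-G 8, E-H 11, E-I 14] → take A-E (8); add A.
Step 3: frontier [A-C 3, E-G 8, E-H 11, E-I 14] → take A-C (3); add C.
Step 4: frontier [E-G 8, E-H 11, E-I 14] → take E-G (8); add G.
Step 5: frontier [E-H 11, E-I 14, G-I 4, D-G 5, B-G 12] → take G-I (4); add I.
Step 6: frontier [E-H 11, D-G 5, B-G 12] → take D-G (5); add D.
Step 7: frontier [D-H 11, E-H 11, B-G 12] → take D-H (11); add H.
Step 8: frontier [B-G 12] → take B-G (12); add B.
MST edges: E-F, A-E, A-C, E-G, G-I, D-G, D-H, B-G; total weight 3+8+3+8+4+5+11+12 = 54.

54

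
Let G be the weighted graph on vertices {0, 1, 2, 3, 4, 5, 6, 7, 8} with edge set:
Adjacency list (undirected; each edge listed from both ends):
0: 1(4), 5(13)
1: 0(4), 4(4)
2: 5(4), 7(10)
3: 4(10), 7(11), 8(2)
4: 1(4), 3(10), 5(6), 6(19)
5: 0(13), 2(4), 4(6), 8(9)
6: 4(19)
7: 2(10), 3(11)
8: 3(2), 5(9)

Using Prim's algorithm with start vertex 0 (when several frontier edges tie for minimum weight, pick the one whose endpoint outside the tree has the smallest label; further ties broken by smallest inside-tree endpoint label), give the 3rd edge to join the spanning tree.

Grow the tree from 0 using Prim:
Step 1: cheapest edge leaving the tree is 0-1 (4); add 1.
Step 2: cheapest edge leaving the tree is 1-4 (4); add 4.
Step 3: cheapest edge leaving the tree is 4-5 (6); add 5.
Step 4: cheapest edge leaving the tree is 2-5 (4); add 2.
Step 5: cheapest edge leaving the tree is 5-8 (9); add 8.
Step 6: cheapest edge leaving the tree is 3-8 (2); add 3.
Step 7: cheapest edge leaving the tree is 2-7 (10); add 7.
Step 8: cheapest edge leaving the tree is 4-6 (19); add 6.
The 3rd edge added is 4-5.

4-5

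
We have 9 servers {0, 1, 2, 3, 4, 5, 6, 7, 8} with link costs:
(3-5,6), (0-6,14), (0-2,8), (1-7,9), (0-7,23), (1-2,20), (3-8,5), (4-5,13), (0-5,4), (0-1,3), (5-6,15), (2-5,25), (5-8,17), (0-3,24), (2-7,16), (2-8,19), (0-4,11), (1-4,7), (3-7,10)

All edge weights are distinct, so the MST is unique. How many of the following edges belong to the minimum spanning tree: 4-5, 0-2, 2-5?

Sort edges by weight, then run Kruskal:
0-1 (3): add — endpoints in different components.
0-5 (4): add — endpoints in different components.
3-8 (5): add — endpoints in different components.
3-5 (6): add — endpoints in different components.
1-4 (7): add — endpoints in different components.
0-2 (8): add — endpoints in different components.
1-7 (9): add — endpoints in different components.
3-7 (10): skip — 3 and 7 already connected.
0-4 (11): skip — 0 and 4 already connected.
4-5 (13): skip — 4 and 5 already connected.
0-6 (14): add — endpoints in different components.
MST edge set: {0-1, 0-5, 3-8, 3-5, 1-4, 0-2, 1-7, 0-6}.
Of the listed edges, {0-2} are in the MST → 1.

1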